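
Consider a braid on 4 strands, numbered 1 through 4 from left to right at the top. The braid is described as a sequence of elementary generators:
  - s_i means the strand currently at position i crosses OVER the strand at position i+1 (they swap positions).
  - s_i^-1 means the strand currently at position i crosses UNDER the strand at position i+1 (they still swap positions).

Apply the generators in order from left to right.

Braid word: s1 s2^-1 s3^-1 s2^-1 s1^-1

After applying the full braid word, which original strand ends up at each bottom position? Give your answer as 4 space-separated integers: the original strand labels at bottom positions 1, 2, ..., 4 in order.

Gen 1 (s1): strand 1 crosses over strand 2. Perm now: [2 1 3 4]
Gen 2 (s2^-1): strand 1 crosses under strand 3. Perm now: [2 3 1 4]
Gen 3 (s3^-1): strand 1 crosses under strand 4. Perm now: [2 3 4 1]
Gen 4 (s2^-1): strand 3 crosses under strand 4. Perm now: [2 4 3 1]
Gen 5 (s1^-1): strand 2 crosses under strand 4. Perm now: [4 2 3 1]

Answer: 4 2 3 1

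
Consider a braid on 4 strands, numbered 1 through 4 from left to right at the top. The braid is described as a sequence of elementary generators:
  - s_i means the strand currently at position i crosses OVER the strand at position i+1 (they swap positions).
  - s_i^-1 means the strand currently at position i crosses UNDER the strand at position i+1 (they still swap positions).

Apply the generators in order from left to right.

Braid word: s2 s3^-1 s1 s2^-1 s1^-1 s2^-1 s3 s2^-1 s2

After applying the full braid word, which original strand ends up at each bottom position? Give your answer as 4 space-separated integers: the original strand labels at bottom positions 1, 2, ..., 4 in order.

Answer: 4 1 2 3

Derivation:
Gen 1 (s2): strand 2 crosses over strand 3. Perm now: [1 3 2 4]
Gen 2 (s3^-1): strand 2 crosses under strand 4. Perm now: [1 3 4 2]
Gen 3 (s1): strand 1 crosses over strand 3. Perm now: [3 1 4 2]
Gen 4 (s2^-1): strand 1 crosses under strand 4. Perm now: [3 4 1 2]
Gen 5 (s1^-1): strand 3 crosses under strand 4. Perm now: [4 3 1 2]
Gen 6 (s2^-1): strand 3 crosses under strand 1. Perm now: [4 1 3 2]
Gen 7 (s3): strand 3 crosses over strand 2. Perm now: [4 1 2 3]
Gen 8 (s2^-1): strand 1 crosses under strand 2. Perm now: [4 2 1 3]
Gen 9 (s2): strand 2 crosses over strand 1. Perm now: [4 1 2 3]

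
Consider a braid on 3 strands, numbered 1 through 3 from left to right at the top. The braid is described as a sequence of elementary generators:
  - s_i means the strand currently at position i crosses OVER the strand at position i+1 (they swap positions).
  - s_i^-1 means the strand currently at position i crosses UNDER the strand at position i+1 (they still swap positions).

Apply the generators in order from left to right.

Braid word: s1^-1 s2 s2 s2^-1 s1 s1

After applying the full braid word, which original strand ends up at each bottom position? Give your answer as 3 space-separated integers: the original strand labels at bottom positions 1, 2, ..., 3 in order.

Answer: 2 3 1

Derivation:
Gen 1 (s1^-1): strand 1 crosses under strand 2. Perm now: [2 1 3]
Gen 2 (s2): strand 1 crosses over strand 3. Perm now: [2 3 1]
Gen 3 (s2): strand 3 crosses over strand 1. Perm now: [2 1 3]
Gen 4 (s2^-1): strand 1 crosses under strand 3. Perm now: [2 3 1]
Gen 5 (s1): strand 2 crosses over strand 3. Perm now: [3 2 1]
Gen 6 (s1): strand 3 crosses over strand 2. Perm now: [2 3 1]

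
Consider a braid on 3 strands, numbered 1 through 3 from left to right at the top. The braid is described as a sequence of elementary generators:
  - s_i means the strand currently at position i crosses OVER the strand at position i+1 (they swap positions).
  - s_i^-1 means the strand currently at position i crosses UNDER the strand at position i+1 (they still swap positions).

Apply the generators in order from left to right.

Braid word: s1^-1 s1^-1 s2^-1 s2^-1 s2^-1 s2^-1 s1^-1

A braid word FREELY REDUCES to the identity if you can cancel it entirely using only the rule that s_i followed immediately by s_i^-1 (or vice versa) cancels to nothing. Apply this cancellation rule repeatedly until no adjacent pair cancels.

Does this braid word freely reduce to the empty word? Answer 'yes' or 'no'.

Answer: no

Derivation:
Gen 1 (s1^-1): push. Stack: [s1^-1]
Gen 2 (s1^-1): push. Stack: [s1^-1 s1^-1]
Gen 3 (s2^-1): push. Stack: [s1^-1 s1^-1 s2^-1]
Gen 4 (s2^-1): push. Stack: [s1^-1 s1^-1 s2^-1 s2^-1]
Gen 5 (s2^-1): push. Stack: [s1^-1 s1^-1 s2^-1 s2^-1 s2^-1]
Gen 6 (s2^-1): push. Stack: [s1^-1 s1^-1 s2^-1 s2^-1 s2^-1 s2^-1]
Gen 7 (s1^-1): push. Stack: [s1^-1 s1^-1 s2^-1 s2^-1 s2^-1 s2^-1 s1^-1]
Reduced word: s1^-1 s1^-1 s2^-1 s2^-1 s2^-1 s2^-1 s1^-1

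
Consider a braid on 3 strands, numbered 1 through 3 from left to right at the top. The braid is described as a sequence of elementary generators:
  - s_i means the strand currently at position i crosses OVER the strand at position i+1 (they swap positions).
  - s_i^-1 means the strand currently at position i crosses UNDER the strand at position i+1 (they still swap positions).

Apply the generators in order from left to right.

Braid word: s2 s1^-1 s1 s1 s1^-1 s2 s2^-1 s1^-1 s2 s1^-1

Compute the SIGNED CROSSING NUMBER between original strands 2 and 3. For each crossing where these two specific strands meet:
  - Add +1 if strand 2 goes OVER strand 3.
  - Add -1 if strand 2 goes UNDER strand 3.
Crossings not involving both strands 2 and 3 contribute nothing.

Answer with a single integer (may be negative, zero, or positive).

Gen 1: 2 over 3. Both 2&3? yes. Contrib: +1. Sum: 1
Gen 2: crossing 1x3. Both 2&3? no. Sum: 1
Gen 3: crossing 3x1. Both 2&3? no. Sum: 1
Gen 4: crossing 1x3. Both 2&3? no. Sum: 1
Gen 5: crossing 3x1. Both 2&3? no. Sum: 1
Gen 6: 3 over 2. Both 2&3? yes. Contrib: -1. Sum: 0
Gen 7: 2 under 3. Both 2&3? yes. Contrib: -1. Sum: -1
Gen 8: crossing 1x3. Both 2&3? no. Sum: -1
Gen 9: crossing 1x2. Both 2&3? no. Sum: -1
Gen 10: 3 under 2. Both 2&3? yes. Contrib: +1. Sum: 0

Answer: 0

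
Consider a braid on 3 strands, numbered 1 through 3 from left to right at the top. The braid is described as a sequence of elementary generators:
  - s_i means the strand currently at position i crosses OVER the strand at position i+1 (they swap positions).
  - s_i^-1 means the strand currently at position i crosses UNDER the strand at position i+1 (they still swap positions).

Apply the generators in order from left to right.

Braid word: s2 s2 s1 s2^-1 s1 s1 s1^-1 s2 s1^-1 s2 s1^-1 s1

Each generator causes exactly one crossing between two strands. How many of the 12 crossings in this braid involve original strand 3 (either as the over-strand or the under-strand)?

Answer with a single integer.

Answer: 8

Derivation:
Gen 1: crossing 2x3. Involves strand 3? yes. Count so far: 1
Gen 2: crossing 3x2. Involves strand 3? yes. Count so far: 2
Gen 3: crossing 1x2. Involves strand 3? no. Count so far: 2
Gen 4: crossing 1x3. Involves strand 3? yes. Count so far: 3
Gen 5: crossing 2x3. Involves strand 3? yes. Count so far: 4
Gen 6: crossing 3x2. Involves strand 3? yes. Count so far: 5
Gen 7: crossing 2x3. Involves strand 3? yes. Count so far: 6
Gen 8: crossing 2x1. Involves strand 3? no. Count so far: 6
Gen 9: crossing 3x1. Involves strand 3? yes. Count so far: 7
Gen 10: crossing 3x2. Involves strand 3? yes. Count so far: 8
Gen 11: crossing 1x2. Involves strand 3? no. Count so far: 8
Gen 12: crossing 2x1. Involves strand 3? no. Count so far: 8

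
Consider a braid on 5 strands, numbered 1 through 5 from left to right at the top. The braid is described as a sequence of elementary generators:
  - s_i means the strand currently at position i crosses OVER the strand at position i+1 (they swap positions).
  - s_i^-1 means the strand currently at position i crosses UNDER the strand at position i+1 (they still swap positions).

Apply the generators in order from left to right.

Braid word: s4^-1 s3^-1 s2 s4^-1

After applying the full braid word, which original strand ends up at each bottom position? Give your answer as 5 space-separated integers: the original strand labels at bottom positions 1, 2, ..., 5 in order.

Gen 1 (s4^-1): strand 4 crosses under strand 5. Perm now: [1 2 3 5 4]
Gen 2 (s3^-1): strand 3 crosses under strand 5. Perm now: [1 2 5 3 4]
Gen 3 (s2): strand 2 crosses over strand 5. Perm now: [1 5 2 3 4]
Gen 4 (s4^-1): strand 3 crosses under strand 4. Perm now: [1 5 2 4 3]

Answer: 1 5 2 4 3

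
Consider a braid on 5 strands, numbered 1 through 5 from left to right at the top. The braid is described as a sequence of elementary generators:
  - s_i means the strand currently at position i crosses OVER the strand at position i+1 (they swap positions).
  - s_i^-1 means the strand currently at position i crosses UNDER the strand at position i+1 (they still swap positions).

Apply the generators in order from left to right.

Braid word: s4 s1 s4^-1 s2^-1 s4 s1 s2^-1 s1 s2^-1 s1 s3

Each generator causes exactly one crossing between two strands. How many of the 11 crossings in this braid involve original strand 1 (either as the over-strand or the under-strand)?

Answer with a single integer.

Gen 1: crossing 4x5. Involves strand 1? no. Count so far: 0
Gen 2: crossing 1x2. Involves strand 1? yes. Count so far: 1
Gen 3: crossing 5x4. Involves strand 1? no. Count so far: 1
Gen 4: crossing 1x3. Involves strand 1? yes. Count so far: 2
Gen 5: crossing 4x5. Involves strand 1? no. Count so far: 2
Gen 6: crossing 2x3. Involves strand 1? no. Count so far: 2
Gen 7: crossing 2x1. Involves strand 1? yes. Count so far: 3
Gen 8: crossing 3x1. Involves strand 1? yes. Count so far: 4
Gen 9: crossing 3x2. Involves strand 1? no. Count so far: 4
Gen 10: crossing 1x2. Involves strand 1? yes. Count so far: 5
Gen 11: crossing 3x5. Involves strand 1? no. Count so far: 5

Answer: 5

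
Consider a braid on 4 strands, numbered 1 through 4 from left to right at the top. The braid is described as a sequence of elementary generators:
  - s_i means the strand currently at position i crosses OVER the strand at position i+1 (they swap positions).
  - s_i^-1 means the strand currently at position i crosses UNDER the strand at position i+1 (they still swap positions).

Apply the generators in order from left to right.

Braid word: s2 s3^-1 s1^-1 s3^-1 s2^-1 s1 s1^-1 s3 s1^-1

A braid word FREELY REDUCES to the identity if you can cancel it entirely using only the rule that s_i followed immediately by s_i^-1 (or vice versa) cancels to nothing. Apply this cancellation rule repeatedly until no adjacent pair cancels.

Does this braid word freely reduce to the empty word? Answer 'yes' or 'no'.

Answer: no

Derivation:
Gen 1 (s2): push. Stack: [s2]
Gen 2 (s3^-1): push. Stack: [s2 s3^-1]
Gen 3 (s1^-1): push. Stack: [s2 s3^-1 s1^-1]
Gen 4 (s3^-1): push. Stack: [s2 s3^-1 s1^-1 s3^-1]
Gen 5 (s2^-1): push. Stack: [s2 s3^-1 s1^-1 s3^-1 s2^-1]
Gen 6 (s1): push. Stack: [s2 s3^-1 s1^-1 s3^-1 s2^-1 s1]
Gen 7 (s1^-1): cancels prior s1. Stack: [s2 s3^-1 s1^-1 s3^-1 s2^-1]
Gen 8 (s3): push. Stack: [s2 s3^-1 s1^-1 s3^-1 s2^-1 s3]
Gen 9 (s1^-1): push. Stack: [s2 s3^-1 s1^-1 s3^-1 s2^-1 s3 s1^-1]
Reduced word: s2 s3^-1 s1^-1 s3^-1 s2^-1 s3 s1^-1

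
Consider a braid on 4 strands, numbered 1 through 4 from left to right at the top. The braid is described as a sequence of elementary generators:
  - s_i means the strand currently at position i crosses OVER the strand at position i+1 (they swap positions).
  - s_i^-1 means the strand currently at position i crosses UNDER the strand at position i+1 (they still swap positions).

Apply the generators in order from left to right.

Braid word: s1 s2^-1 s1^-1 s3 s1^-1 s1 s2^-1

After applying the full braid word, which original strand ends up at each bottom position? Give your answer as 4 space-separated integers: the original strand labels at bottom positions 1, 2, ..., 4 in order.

Gen 1 (s1): strand 1 crosses over strand 2. Perm now: [2 1 3 4]
Gen 2 (s2^-1): strand 1 crosses under strand 3. Perm now: [2 3 1 4]
Gen 3 (s1^-1): strand 2 crosses under strand 3. Perm now: [3 2 1 4]
Gen 4 (s3): strand 1 crosses over strand 4. Perm now: [3 2 4 1]
Gen 5 (s1^-1): strand 3 crosses under strand 2. Perm now: [2 3 4 1]
Gen 6 (s1): strand 2 crosses over strand 3. Perm now: [3 2 4 1]
Gen 7 (s2^-1): strand 2 crosses under strand 4. Perm now: [3 4 2 1]

Answer: 3 4 2 1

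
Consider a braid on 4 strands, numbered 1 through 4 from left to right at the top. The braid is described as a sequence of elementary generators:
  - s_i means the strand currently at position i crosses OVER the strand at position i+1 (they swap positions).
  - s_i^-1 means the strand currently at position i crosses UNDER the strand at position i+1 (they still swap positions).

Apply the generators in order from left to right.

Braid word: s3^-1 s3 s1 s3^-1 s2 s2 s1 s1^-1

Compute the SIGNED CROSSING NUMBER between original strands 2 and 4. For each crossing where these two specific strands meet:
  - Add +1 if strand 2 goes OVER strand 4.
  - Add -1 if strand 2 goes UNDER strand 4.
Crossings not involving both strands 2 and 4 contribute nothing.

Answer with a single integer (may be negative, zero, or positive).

Gen 1: crossing 3x4. Both 2&4? no. Sum: 0
Gen 2: crossing 4x3. Both 2&4? no. Sum: 0
Gen 3: crossing 1x2. Both 2&4? no. Sum: 0
Gen 4: crossing 3x4. Both 2&4? no. Sum: 0
Gen 5: crossing 1x4. Both 2&4? no. Sum: 0
Gen 6: crossing 4x1. Both 2&4? no. Sum: 0
Gen 7: crossing 2x1. Both 2&4? no. Sum: 0
Gen 8: crossing 1x2. Both 2&4? no. Sum: 0

Answer: 0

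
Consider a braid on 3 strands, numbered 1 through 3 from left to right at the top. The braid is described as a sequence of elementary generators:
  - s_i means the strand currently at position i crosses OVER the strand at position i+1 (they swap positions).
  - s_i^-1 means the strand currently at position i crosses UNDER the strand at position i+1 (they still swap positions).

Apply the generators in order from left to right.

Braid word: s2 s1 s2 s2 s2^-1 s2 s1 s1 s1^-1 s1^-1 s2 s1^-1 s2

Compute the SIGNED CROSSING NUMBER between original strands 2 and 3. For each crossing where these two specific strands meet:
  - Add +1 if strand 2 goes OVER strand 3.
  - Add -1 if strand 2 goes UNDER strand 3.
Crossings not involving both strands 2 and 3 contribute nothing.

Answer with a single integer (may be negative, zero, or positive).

Gen 1: 2 over 3. Both 2&3? yes. Contrib: +1. Sum: 1
Gen 2: crossing 1x3. Both 2&3? no. Sum: 1
Gen 3: crossing 1x2. Both 2&3? no. Sum: 1
Gen 4: crossing 2x1. Both 2&3? no. Sum: 1
Gen 5: crossing 1x2. Both 2&3? no. Sum: 1
Gen 6: crossing 2x1. Both 2&3? no. Sum: 1
Gen 7: crossing 3x1. Both 2&3? no. Sum: 1
Gen 8: crossing 1x3. Both 2&3? no. Sum: 1
Gen 9: crossing 3x1. Both 2&3? no. Sum: 1
Gen 10: crossing 1x3. Both 2&3? no. Sum: 1
Gen 11: crossing 1x2. Both 2&3? no. Sum: 1
Gen 12: 3 under 2. Both 2&3? yes. Contrib: +1. Sum: 2
Gen 13: crossing 3x1. Both 2&3? no. Sum: 2

Answer: 2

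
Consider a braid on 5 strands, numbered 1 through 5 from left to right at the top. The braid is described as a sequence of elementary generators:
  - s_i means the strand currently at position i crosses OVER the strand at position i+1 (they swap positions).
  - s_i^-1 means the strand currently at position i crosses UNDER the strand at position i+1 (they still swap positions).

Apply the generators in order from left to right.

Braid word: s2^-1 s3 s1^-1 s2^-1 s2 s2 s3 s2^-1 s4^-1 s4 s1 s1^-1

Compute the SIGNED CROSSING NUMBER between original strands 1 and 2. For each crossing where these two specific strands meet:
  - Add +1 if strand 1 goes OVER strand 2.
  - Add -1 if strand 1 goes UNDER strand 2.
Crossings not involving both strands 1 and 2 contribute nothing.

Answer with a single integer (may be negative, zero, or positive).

Answer: 1

Derivation:
Gen 1: crossing 2x3. Both 1&2? no. Sum: 0
Gen 2: crossing 2x4. Both 1&2? no. Sum: 0
Gen 3: crossing 1x3. Both 1&2? no. Sum: 0
Gen 4: crossing 1x4. Both 1&2? no. Sum: 0
Gen 5: crossing 4x1. Both 1&2? no. Sum: 0
Gen 6: crossing 1x4. Both 1&2? no. Sum: 0
Gen 7: 1 over 2. Both 1&2? yes. Contrib: +1. Sum: 1
Gen 8: crossing 4x2. Both 1&2? no. Sum: 1
Gen 9: crossing 1x5. Both 1&2? no. Sum: 1
Gen 10: crossing 5x1. Both 1&2? no. Sum: 1
Gen 11: crossing 3x2. Both 1&2? no. Sum: 1
Gen 12: crossing 2x3. Both 1&2? no. Sum: 1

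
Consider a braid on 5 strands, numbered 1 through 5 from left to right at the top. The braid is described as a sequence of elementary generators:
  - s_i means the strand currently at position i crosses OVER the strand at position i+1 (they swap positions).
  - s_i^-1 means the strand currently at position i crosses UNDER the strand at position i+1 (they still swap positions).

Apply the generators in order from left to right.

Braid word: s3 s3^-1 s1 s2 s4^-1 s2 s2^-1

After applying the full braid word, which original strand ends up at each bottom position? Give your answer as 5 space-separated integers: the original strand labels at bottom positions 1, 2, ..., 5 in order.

Answer: 2 3 1 5 4

Derivation:
Gen 1 (s3): strand 3 crosses over strand 4. Perm now: [1 2 4 3 5]
Gen 2 (s3^-1): strand 4 crosses under strand 3. Perm now: [1 2 3 4 5]
Gen 3 (s1): strand 1 crosses over strand 2. Perm now: [2 1 3 4 5]
Gen 4 (s2): strand 1 crosses over strand 3. Perm now: [2 3 1 4 5]
Gen 5 (s4^-1): strand 4 crosses under strand 5. Perm now: [2 3 1 5 4]
Gen 6 (s2): strand 3 crosses over strand 1. Perm now: [2 1 3 5 4]
Gen 7 (s2^-1): strand 1 crosses under strand 3. Perm now: [2 3 1 5 4]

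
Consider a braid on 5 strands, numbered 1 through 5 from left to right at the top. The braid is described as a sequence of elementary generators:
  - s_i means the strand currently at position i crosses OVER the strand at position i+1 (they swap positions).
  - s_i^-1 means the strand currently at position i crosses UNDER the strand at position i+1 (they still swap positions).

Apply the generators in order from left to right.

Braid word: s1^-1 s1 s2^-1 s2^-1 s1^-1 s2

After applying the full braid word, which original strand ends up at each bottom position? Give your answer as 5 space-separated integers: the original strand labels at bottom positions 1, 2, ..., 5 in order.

Gen 1 (s1^-1): strand 1 crosses under strand 2. Perm now: [2 1 3 4 5]
Gen 2 (s1): strand 2 crosses over strand 1. Perm now: [1 2 3 4 5]
Gen 3 (s2^-1): strand 2 crosses under strand 3. Perm now: [1 3 2 4 5]
Gen 4 (s2^-1): strand 3 crosses under strand 2. Perm now: [1 2 3 4 5]
Gen 5 (s1^-1): strand 1 crosses under strand 2. Perm now: [2 1 3 4 5]
Gen 6 (s2): strand 1 crosses over strand 3. Perm now: [2 3 1 4 5]

Answer: 2 3 1 4 5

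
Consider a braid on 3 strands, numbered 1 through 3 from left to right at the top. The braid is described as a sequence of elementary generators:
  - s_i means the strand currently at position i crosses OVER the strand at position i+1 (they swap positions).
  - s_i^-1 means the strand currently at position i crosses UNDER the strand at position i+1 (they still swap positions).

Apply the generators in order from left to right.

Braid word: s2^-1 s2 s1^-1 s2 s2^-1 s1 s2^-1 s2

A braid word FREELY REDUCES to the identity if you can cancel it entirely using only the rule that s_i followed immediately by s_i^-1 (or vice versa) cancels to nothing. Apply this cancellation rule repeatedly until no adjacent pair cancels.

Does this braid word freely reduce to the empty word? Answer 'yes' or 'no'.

Answer: yes

Derivation:
Gen 1 (s2^-1): push. Stack: [s2^-1]
Gen 2 (s2): cancels prior s2^-1. Stack: []
Gen 3 (s1^-1): push. Stack: [s1^-1]
Gen 4 (s2): push. Stack: [s1^-1 s2]
Gen 5 (s2^-1): cancels prior s2. Stack: [s1^-1]
Gen 6 (s1): cancels prior s1^-1. Stack: []
Gen 7 (s2^-1): push. Stack: [s2^-1]
Gen 8 (s2): cancels prior s2^-1. Stack: []
Reduced word: (empty)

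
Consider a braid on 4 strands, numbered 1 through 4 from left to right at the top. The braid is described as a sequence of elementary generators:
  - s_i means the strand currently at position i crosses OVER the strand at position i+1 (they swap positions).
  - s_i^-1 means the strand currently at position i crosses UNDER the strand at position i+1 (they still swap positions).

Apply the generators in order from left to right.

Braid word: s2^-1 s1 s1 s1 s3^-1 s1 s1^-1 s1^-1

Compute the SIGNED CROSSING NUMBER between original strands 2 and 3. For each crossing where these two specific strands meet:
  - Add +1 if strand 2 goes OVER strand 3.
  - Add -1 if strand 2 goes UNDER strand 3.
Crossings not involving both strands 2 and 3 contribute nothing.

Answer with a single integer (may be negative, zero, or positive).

Answer: -1

Derivation:
Gen 1: 2 under 3. Both 2&3? yes. Contrib: -1. Sum: -1
Gen 2: crossing 1x3. Both 2&3? no. Sum: -1
Gen 3: crossing 3x1. Both 2&3? no. Sum: -1
Gen 4: crossing 1x3. Both 2&3? no. Sum: -1
Gen 5: crossing 2x4. Both 2&3? no. Sum: -1
Gen 6: crossing 3x1. Both 2&3? no. Sum: -1
Gen 7: crossing 1x3. Both 2&3? no. Sum: -1
Gen 8: crossing 3x1. Both 2&3? no. Sum: -1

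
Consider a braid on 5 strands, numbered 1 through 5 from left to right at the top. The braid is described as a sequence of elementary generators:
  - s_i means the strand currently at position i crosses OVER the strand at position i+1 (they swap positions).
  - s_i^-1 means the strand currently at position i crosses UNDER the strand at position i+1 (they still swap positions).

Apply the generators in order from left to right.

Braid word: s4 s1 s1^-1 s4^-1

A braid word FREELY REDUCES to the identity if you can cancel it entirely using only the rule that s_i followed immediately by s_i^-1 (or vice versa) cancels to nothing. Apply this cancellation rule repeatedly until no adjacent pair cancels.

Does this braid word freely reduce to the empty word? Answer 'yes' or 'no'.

Gen 1 (s4): push. Stack: [s4]
Gen 2 (s1): push. Stack: [s4 s1]
Gen 3 (s1^-1): cancels prior s1. Stack: [s4]
Gen 4 (s4^-1): cancels prior s4. Stack: []
Reduced word: (empty)

Answer: yes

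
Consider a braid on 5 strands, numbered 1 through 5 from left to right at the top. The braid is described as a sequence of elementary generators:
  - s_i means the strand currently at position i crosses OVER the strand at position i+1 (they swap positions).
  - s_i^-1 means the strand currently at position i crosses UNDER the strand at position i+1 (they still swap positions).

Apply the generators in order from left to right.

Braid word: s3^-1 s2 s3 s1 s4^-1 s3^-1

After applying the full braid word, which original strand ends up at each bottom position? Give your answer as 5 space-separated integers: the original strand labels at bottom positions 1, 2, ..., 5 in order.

Gen 1 (s3^-1): strand 3 crosses under strand 4. Perm now: [1 2 4 3 5]
Gen 2 (s2): strand 2 crosses over strand 4. Perm now: [1 4 2 3 5]
Gen 3 (s3): strand 2 crosses over strand 3. Perm now: [1 4 3 2 5]
Gen 4 (s1): strand 1 crosses over strand 4. Perm now: [4 1 3 2 5]
Gen 5 (s4^-1): strand 2 crosses under strand 5. Perm now: [4 1 3 5 2]
Gen 6 (s3^-1): strand 3 crosses under strand 5. Perm now: [4 1 5 3 2]

Answer: 4 1 5 3 2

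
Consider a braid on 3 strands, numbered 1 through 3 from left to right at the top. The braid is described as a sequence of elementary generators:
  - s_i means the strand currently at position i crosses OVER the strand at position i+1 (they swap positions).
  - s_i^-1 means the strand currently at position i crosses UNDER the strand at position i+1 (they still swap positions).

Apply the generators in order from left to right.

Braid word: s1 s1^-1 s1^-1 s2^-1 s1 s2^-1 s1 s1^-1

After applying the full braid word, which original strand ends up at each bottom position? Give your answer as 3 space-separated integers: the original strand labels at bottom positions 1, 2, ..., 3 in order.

Gen 1 (s1): strand 1 crosses over strand 2. Perm now: [2 1 3]
Gen 2 (s1^-1): strand 2 crosses under strand 1. Perm now: [1 2 3]
Gen 3 (s1^-1): strand 1 crosses under strand 2. Perm now: [2 1 3]
Gen 4 (s2^-1): strand 1 crosses under strand 3. Perm now: [2 3 1]
Gen 5 (s1): strand 2 crosses over strand 3. Perm now: [3 2 1]
Gen 6 (s2^-1): strand 2 crosses under strand 1. Perm now: [3 1 2]
Gen 7 (s1): strand 3 crosses over strand 1. Perm now: [1 3 2]
Gen 8 (s1^-1): strand 1 crosses under strand 3. Perm now: [3 1 2]

Answer: 3 1 2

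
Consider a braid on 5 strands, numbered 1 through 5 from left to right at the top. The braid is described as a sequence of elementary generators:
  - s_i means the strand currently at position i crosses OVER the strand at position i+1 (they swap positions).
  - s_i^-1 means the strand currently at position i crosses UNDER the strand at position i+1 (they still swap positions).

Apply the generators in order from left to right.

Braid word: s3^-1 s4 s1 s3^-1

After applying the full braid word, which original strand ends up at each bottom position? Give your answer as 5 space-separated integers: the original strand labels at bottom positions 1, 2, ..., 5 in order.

Answer: 2 1 5 4 3

Derivation:
Gen 1 (s3^-1): strand 3 crosses under strand 4. Perm now: [1 2 4 3 5]
Gen 2 (s4): strand 3 crosses over strand 5. Perm now: [1 2 4 5 3]
Gen 3 (s1): strand 1 crosses over strand 2. Perm now: [2 1 4 5 3]
Gen 4 (s3^-1): strand 4 crosses under strand 5. Perm now: [2 1 5 4 3]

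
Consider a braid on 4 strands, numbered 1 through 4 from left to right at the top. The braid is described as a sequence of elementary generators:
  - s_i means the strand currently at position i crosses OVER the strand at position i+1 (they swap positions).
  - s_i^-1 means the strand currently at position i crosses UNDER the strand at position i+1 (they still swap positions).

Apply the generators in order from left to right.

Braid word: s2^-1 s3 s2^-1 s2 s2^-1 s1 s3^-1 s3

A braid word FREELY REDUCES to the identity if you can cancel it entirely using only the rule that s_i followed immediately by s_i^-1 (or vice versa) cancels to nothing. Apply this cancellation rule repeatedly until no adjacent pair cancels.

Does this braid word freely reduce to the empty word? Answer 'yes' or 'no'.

Gen 1 (s2^-1): push. Stack: [s2^-1]
Gen 2 (s3): push. Stack: [s2^-1 s3]
Gen 3 (s2^-1): push. Stack: [s2^-1 s3 s2^-1]
Gen 4 (s2): cancels prior s2^-1. Stack: [s2^-1 s3]
Gen 5 (s2^-1): push. Stack: [s2^-1 s3 s2^-1]
Gen 6 (s1): push. Stack: [s2^-1 s3 s2^-1 s1]
Gen 7 (s3^-1): push. Stack: [s2^-1 s3 s2^-1 s1 s3^-1]
Gen 8 (s3): cancels prior s3^-1. Stack: [s2^-1 s3 s2^-1 s1]
Reduced word: s2^-1 s3 s2^-1 s1

Answer: no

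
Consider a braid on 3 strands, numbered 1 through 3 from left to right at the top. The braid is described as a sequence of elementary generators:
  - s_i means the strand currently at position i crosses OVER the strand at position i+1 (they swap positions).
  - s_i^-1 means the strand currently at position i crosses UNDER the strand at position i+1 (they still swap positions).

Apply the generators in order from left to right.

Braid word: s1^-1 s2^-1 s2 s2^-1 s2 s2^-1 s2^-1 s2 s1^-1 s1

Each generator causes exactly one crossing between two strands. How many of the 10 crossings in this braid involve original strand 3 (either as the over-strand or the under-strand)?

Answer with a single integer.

Answer: 9

Derivation:
Gen 1: crossing 1x2. Involves strand 3? no. Count so far: 0
Gen 2: crossing 1x3. Involves strand 3? yes. Count so far: 1
Gen 3: crossing 3x1. Involves strand 3? yes. Count so far: 2
Gen 4: crossing 1x3. Involves strand 3? yes. Count so far: 3
Gen 5: crossing 3x1. Involves strand 3? yes. Count so far: 4
Gen 6: crossing 1x3. Involves strand 3? yes. Count so far: 5
Gen 7: crossing 3x1. Involves strand 3? yes. Count so far: 6
Gen 8: crossing 1x3. Involves strand 3? yes. Count so far: 7
Gen 9: crossing 2x3. Involves strand 3? yes. Count so far: 8
Gen 10: crossing 3x2. Involves strand 3? yes. Count so far: 9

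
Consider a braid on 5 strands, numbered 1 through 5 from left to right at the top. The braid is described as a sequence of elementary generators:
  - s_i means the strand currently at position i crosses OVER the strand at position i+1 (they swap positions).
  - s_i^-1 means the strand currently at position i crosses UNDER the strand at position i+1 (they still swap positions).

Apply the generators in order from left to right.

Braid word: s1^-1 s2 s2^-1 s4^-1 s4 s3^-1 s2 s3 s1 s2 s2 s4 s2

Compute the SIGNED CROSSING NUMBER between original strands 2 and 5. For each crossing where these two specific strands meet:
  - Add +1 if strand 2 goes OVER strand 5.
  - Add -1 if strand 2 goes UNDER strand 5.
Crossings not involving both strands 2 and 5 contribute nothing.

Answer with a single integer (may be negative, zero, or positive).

Answer: 0

Derivation:
Gen 1: crossing 1x2. Both 2&5? no. Sum: 0
Gen 2: crossing 1x3. Both 2&5? no. Sum: 0
Gen 3: crossing 3x1. Both 2&5? no. Sum: 0
Gen 4: crossing 4x5. Both 2&5? no. Sum: 0
Gen 5: crossing 5x4. Both 2&5? no. Sum: 0
Gen 6: crossing 3x4. Both 2&5? no. Sum: 0
Gen 7: crossing 1x4. Both 2&5? no. Sum: 0
Gen 8: crossing 1x3. Both 2&5? no. Sum: 0
Gen 9: crossing 2x4. Both 2&5? no. Sum: 0
Gen 10: crossing 2x3. Both 2&5? no. Sum: 0
Gen 11: crossing 3x2. Both 2&5? no. Sum: 0
Gen 12: crossing 1x5. Both 2&5? no. Sum: 0
Gen 13: crossing 2x3. Both 2&5? no. Sum: 0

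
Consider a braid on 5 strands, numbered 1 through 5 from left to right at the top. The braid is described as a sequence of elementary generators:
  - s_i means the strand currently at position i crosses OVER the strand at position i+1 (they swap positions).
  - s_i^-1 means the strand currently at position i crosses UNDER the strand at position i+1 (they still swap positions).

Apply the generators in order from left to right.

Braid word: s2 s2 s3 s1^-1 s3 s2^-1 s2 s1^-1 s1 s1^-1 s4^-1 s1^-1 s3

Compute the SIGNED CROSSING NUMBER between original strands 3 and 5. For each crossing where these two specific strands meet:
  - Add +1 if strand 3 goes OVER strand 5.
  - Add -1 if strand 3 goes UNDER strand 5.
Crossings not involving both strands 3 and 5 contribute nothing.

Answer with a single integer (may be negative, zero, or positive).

Answer: 1

Derivation:
Gen 1: crossing 2x3. Both 3&5? no. Sum: 0
Gen 2: crossing 3x2. Both 3&5? no. Sum: 0
Gen 3: crossing 3x4. Both 3&5? no. Sum: 0
Gen 4: crossing 1x2. Both 3&5? no. Sum: 0
Gen 5: crossing 4x3. Both 3&5? no. Sum: 0
Gen 6: crossing 1x3. Both 3&5? no. Sum: 0
Gen 7: crossing 3x1. Both 3&5? no. Sum: 0
Gen 8: crossing 2x1. Both 3&5? no. Sum: 0
Gen 9: crossing 1x2. Both 3&5? no. Sum: 0
Gen 10: crossing 2x1. Both 3&5? no. Sum: 0
Gen 11: crossing 4x5. Both 3&5? no. Sum: 0
Gen 12: crossing 1x2. Both 3&5? no. Sum: 0
Gen 13: 3 over 5. Both 3&5? yes. Contrib: +1. Sum: 1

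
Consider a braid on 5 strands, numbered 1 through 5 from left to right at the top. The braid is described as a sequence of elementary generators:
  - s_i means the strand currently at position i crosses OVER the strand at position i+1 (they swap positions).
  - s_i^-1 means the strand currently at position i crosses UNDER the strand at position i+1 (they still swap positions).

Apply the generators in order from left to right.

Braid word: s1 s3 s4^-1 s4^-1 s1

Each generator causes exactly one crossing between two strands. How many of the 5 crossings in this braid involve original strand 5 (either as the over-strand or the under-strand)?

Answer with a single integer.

Answer: 2

Derivation:
Gen 1: crossing 1x2. Involves strand 5? no. Count so far: 0
Gen 2: crossing 3x4. Involves strand 5? no. Count so far: 0
Gen 3: crossing 3x5. Involves strand 5? yes. Count so far: 1
Gen 4: crossing 5x3. Involves strand 5? yes. Count so far: 2
Gen 5: crossing 2x1. Involves strand 5? no. Count so far: 2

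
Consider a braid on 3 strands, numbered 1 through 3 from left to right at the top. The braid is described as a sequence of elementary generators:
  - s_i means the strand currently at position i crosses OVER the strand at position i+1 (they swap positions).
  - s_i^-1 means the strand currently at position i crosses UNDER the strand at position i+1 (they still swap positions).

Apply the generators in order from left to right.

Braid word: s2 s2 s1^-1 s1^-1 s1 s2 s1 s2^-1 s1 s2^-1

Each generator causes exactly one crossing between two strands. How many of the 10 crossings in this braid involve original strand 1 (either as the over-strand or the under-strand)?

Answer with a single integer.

Gen 1: crossing 2x3. Involves strand 1? no. Count so far: 0
Gen 2: crossing 3x2. Involves strand 1? no. Count so far: 0
Gen 3: crossing 1x2. Involves strand 1? yes. Count so far: 1
Gen 4: crossing 2x1. Involves strand 1? yes. Count so far: 2
Gen 5: crossing 1x2. Involves strand 1? yes. Count so far: 3
Gen 6: crossing 1x3. Involves strand 1? yes. Count so far: 4
Gen 7: crossing 2x3. Involves strand 1? no. Count so far: 4
Gen 8: crossing 2x1. Involves strand 1? yes. Count so far: 5
Gen 9: crossing 3x1. Involves strand 1? yes. Count so far: 6
Gen 10: crossing 3x2. Involves strand 1? no. Count so far: 6

Answer: 6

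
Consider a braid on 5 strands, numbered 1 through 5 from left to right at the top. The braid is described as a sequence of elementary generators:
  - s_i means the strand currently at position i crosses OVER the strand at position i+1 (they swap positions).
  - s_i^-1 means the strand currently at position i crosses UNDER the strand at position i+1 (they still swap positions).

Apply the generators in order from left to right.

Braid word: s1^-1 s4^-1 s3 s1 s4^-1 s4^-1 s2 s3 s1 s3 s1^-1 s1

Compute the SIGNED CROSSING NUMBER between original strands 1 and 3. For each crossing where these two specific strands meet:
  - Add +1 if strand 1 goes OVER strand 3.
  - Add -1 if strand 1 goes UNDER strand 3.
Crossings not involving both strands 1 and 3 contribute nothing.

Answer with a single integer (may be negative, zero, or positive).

Answer: 0

Derivation:
Gen 1: crossing 1x2. Both 1&3? no. Sum: 0
Gen 2: crossing 4x5. Both 1&3? no. Sum: 0
Gen 3: crossing 3x5. Both 1&3? no. Sum: 0
Gen 4: crossing 2x1. Both 1&3? no. Sum: 0
Gen 5: crossing 3x4. Both 1&3? no. Sum: 0
Gen 6: crossing 4x3. Both 1&3? no. Sum: 0
Gen 7: crossing 2x5. Both 1&3? no. Sum: 0
Gen 8: crossing 2x3. Both 1&3? no. Sum: 0
Gen 9: crossing 1x5. Both 1&3? no. Sum: 0
Gen 10: crossing 3x2. Both 1&3? no. Sum: 0
Gen 11: crossing 5x1. Both 1&3? no. Sum: 0
Gen 12: crossing 1x5. Both 1&3? no. Sum: 0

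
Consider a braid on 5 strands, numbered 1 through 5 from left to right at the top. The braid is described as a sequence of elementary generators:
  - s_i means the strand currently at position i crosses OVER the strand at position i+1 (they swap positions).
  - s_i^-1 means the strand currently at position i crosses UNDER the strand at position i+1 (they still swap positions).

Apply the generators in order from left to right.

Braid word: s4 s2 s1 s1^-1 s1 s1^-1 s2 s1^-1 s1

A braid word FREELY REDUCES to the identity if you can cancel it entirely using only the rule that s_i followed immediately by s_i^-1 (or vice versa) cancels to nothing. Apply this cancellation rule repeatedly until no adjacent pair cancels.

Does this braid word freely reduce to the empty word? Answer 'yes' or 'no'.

Gen 1 (s4): push. Stack: [s4]
Gen 2 (s2): push. Stack: [s4 s2]
Gen 3 (s1): push. Stack: [s4 s2 s1]
Gen 4 (s1^-1): cancels prior s1. Stack: [s4 s2]
Gen 5 (s1): push. Stack: [s4 s2 s1]
Gen 6 (s1^-1): cancels prior s1. Stack: [s4 s2]
Gen 7 (s2): push. Stack: [s4 s2 s2]
Gen 8 (s1^-1): push. Stack: [s4 s2 s2 s1^-1]
Gen 9 (s1): cancels prior s1^-1. Stack: [s4 s2 s2]
Reduced word: s4 s2 s2

Answer: no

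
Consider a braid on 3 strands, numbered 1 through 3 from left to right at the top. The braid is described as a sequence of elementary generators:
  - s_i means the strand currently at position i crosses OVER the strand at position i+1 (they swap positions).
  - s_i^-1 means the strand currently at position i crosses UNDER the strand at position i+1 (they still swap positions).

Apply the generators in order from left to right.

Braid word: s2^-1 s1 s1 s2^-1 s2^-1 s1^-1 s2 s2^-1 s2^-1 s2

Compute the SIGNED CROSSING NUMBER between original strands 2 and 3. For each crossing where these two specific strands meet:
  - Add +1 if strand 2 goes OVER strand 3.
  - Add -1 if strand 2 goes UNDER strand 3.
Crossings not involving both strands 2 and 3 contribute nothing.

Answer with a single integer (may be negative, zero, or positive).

Answer: -1

Derivation:
Gen 1: 2 under 3. Both 2&3? yes. Contrib: -1. Sum: -1
Gen 2: crossing 1x3. Both 2&3? no. Sum: -1
Gen 3: crossing 3x1. Both 2&3? no. Sum: -1
Gen 4: 3 under 2. Both 2&3? yes. Contrib: +1. Sum: 0
Gen 5: 2 under 3. Both 2&3? yes. Contrib: -1. Sum: -1
Gen 6: crossing 1x3. Both 2&3? no. Sum: -1
Gen 7: crossing 1x2. Both 2&3? no. Sum: -1
Gen 8: crossing 2x1. Both 2&3? no. Sum: -1
Gen 9: crossing 1x2. Both 2&3? no. Sum: -1
Gen 10: crossing 2x1. Both 2&3? no. Sum: -1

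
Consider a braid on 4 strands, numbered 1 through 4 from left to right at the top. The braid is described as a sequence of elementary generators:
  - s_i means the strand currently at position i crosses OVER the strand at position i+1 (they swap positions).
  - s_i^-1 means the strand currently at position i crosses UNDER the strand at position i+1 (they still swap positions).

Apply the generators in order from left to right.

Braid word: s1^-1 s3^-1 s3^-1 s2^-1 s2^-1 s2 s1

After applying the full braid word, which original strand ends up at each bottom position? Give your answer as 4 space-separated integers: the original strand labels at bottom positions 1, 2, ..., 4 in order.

Gen 1 (s1^-1): strand 1 crosses under strand 2. Perm now: [2 1 3 4]
Gen 2 (s3^-1): strand 3 crosses under strand 4. Perm now: [2 1 4 3]
Gen 3 (s3^-1): strand 4 crosses under strand 3. Perm now: [2 1 3 4]
Gen 4 (s2^-1): strand 1 crosses under strand 3. Perm now: [2 3 1 4]
Gen 5 (s2^-1): strand 3 crosses under strand 1. Perm now: [2 1 3 4]
Gen 6 (s2): strand 1 crosses over strand 3. Perm now: [2 3 1 4]
Gen 7 (s1): strand 2 crosses over strand 3. Perm now: [3 2 1 4]

Answer: 3 2 1 4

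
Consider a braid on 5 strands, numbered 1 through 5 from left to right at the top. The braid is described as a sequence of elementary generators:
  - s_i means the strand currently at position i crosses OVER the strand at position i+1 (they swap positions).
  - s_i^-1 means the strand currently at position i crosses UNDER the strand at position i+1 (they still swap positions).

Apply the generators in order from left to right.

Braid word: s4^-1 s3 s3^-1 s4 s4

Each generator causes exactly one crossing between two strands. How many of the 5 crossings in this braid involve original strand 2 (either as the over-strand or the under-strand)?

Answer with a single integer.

Gen 1: crossing 4x5. Involves strand 2? no. Count so far: 0
Gen 2: crossing 3x5. Involves strand 2? no. Count so far: 0
Gen 3: crossing 5x3. Involves strand 2? no. Count so far: 0
Gen 4: crossing 5x4. Involves strand 2? no. Count so far: 0
Gen 5: crossing 4x5. Involves strand 2? no. Count so far: 0

Answer: 0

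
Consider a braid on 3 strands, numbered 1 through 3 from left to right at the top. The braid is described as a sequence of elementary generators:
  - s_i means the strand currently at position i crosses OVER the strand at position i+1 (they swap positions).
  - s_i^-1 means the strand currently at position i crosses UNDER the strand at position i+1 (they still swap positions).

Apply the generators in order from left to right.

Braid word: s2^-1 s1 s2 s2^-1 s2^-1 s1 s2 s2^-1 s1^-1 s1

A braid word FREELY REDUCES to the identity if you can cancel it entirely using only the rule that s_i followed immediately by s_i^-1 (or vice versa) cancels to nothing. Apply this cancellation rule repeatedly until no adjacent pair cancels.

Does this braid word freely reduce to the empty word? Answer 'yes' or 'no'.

Gen 1 (s2^-1): push. Stack: [s2^-1]
Gen 2 (s1): push. Stack: [s2^-1 s1]
Gen 3 (s2): push. Stack: [s2^-1 s1 s2]
Gen 4 (s2^-1): cancels prior s2. Stack: [s2^-1 s1]
Gen 5 (s2^-1): push. Stack: [s2^-1 s1 s2^-1]
Gen 6 (s1): push. Stack: [s2^-1 s1 s2^-1 s1]
Gen 7 (s2): push. Stack: [s2^-1 s1 s2^-1 s1 s2]
Gen 8 (s2^-1): cancels prior s2. Stack: [s2^-1 s1 s2^-1 s1]
Gen 9 (s1^-1): cancels prior s1. Stack: [s2^-1 s1 s2^-1]
Gen 10 (s1): push. Stack: [s2^-1 s1 s2^-1 s1]
Reduced word: s2^-1 s1 s2^-1 s1

Answer: no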